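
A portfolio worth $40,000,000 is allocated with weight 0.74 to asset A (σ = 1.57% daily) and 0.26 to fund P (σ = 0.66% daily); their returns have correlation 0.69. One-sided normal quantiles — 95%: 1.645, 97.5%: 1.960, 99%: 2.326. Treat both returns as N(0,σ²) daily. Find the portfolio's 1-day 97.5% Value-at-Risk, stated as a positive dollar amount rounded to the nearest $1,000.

σ_p² = 0.74²·1.57² + 0.26²·0.66² + 2·0.69·0.74·0.26·1.57·0.66 = 1.6543 (%²).
σ_p = √1.6543 = 1.286%.
VaR = 1.960 × 1.286% = 2.521%; on $40,000,000 that is $1,008,400.

$1,008,000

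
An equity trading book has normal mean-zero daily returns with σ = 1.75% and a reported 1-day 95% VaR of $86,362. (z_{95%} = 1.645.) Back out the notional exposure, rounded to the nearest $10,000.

$3,000,000

VaR as a fraction of value: z·σ = 1.645 × 1.75% = 2.87875%.
Position = $86,362 / 0.0287875 = $2,999,983.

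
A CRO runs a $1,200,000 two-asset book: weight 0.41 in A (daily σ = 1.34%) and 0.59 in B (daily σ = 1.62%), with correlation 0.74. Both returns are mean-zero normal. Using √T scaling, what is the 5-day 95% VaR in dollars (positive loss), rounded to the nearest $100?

$62,300

σ_p = √(0.41²·1.34² + 0.59²·1.62² + 2·0.74·0.41·0.59·1.34·1.62) = 1.412%.
σ_{5d} = 1.412% × √5 = 3.157%.
z(95%) = 1.645.
VaR = 1.645 × 3.157% = 5.193%; on $1,200,000 that is $62,316.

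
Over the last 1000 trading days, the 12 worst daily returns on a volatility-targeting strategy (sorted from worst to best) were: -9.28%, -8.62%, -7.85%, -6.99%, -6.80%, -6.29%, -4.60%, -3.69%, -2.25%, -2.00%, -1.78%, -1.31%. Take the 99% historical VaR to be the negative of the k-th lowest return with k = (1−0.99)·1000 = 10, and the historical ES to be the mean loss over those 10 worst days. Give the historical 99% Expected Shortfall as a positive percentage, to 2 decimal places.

The 10 worst returns sum to -58.37%.
ES = −(-58.37%) / 10 = 5.837% ≈ 5.84%.

5.84%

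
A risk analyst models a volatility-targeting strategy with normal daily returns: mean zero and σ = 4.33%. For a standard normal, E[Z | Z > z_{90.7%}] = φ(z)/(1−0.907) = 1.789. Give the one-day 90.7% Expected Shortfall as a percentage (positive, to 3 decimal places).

ES = 4.33% × 1.789 = 7.746%.

7.746%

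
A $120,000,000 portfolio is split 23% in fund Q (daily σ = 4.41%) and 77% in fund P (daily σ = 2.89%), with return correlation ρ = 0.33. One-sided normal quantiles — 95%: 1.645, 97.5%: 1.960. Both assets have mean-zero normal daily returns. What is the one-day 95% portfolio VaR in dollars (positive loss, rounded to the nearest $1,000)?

σ_p² = 0.23²·4.41² + 0.77²·2.89² + 2·0.33·0.23·0.77·4.41·2.89 = 7.4705 (%²).
σ_p = √7.4705 = 2.733%.
VaR = 1.645 × 2.733% = 4.496%; on $120,000,000 that is $5,395,200.

$5,395,000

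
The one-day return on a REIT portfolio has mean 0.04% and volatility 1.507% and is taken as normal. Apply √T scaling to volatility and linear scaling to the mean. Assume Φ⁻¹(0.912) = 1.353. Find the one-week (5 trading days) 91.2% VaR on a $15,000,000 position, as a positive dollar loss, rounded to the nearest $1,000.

$654,000

σ_{5d} = 1.507% × √5 = 3.370%; μ_{5d} = 5 × 0.04% = 0.200%.
VaR = −(0.200%) + 1.353 × 3.370% = 4.360%.
On $15,000,000: 0.04360 × $15,000,000 = $654,000.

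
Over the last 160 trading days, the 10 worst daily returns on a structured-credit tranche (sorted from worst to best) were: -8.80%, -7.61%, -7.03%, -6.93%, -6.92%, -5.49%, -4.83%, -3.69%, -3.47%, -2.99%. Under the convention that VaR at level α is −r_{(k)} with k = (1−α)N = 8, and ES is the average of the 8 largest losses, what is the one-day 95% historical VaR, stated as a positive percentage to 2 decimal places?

k = 8; the 8th lowest return is -3.69%, so VaR = 3.69%.

3.69%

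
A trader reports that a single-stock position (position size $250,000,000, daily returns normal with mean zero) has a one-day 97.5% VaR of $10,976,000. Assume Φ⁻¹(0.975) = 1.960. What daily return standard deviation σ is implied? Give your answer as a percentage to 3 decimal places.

VaR as a fraction: $10,976,000 / $250,000,000 = 4.390%.
σ = VaR / z = 4.390% / 1.960 = 2.240%.

2.240%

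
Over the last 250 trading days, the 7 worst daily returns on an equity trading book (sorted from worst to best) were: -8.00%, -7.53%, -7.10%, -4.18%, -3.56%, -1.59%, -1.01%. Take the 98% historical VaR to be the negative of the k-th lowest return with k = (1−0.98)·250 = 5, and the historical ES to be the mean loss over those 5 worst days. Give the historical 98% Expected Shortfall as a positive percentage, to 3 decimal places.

6.074%

The 5 worst returns sum to -30.37%.
ES = −(-30.37%) / 5 = 6.074%.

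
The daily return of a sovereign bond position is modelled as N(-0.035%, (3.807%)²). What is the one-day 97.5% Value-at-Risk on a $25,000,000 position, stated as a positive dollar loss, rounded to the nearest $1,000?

$1,874,000

At 97.5% one-sided, z = 1.960.
VaR = −μ + z·σ = −(-0.035%) + 1.960 × 3.807% = 7.497%.
On $25,000,000: 0.07497 × $25,000,000 = $1,874,250.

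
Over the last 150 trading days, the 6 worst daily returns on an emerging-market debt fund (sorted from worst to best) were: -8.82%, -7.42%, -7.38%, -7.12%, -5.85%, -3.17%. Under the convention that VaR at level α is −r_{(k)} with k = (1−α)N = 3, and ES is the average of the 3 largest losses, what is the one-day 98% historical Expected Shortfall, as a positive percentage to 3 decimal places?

The 3 worst returns sum to -23.62%.
ES = −(-23.62%) / 3 = 7.8733…% ≈ 7.873%.

7.873%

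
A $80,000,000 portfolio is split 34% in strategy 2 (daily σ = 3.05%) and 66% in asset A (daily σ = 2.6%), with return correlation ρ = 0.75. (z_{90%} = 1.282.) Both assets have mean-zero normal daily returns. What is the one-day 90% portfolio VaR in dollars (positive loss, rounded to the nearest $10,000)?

σ_p² = 0.34²·3.05² + 0.66²·2.6² + 2·0.75·0.34·0.66·3.05·2.6 = 6.6893 (%²).
σ_p = √6.6893 = 2.586%.
VaR = 1.282 × 2.586% = 3.315%; on $80,000,000 that is $2,652,000.

$2,650,000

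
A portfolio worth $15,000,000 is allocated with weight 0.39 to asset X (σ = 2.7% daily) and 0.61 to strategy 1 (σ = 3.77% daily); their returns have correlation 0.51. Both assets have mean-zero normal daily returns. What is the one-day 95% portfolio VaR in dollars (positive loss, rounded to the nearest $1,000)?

$735,000

σ_p² = 0.39²·2.7² + 0.61²·3.77² + 2·0.51·0.39·0.61·2.7·3.77 = 8.8674 (%²).
σ_p = √8.8674 = 2.978%.
At 95%, z = 1.645.
VaR = 1.645 × 2.978% = 4.899%; on $15,000,000 that is $734,850.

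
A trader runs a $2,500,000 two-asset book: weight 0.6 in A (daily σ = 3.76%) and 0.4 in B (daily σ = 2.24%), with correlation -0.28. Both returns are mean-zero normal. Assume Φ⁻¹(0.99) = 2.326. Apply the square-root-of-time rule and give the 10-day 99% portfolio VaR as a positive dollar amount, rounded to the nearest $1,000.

$401,000

σ_p = √(0.6²·3.76² + 0.4²·2.24² + 2·-0.28·0.6·0.4·3.76·2.24) = 2.182%.
σ_{10d} = 2.182% × √10 = 6.900%.
VaR = 2.326 × 6.900% = 16.049%; on $2,500,000 that is $401,225.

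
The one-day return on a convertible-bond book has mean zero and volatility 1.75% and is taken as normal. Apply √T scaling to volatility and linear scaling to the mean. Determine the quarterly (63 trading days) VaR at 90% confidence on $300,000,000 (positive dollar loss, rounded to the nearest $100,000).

$53,400,000

At 90%, z = 1.282.
σ_{63d} = 1.75% × √63 = 13.890%.
VaR = 1.282 × 13.890% = 17.807%.
On $300,000,000: 0.17807 × $300,000,000 = $53,421,000.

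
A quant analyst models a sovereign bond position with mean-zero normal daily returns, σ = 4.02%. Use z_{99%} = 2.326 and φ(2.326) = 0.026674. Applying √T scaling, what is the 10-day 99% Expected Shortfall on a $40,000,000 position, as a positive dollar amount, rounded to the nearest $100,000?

$13,600,000

σ_{10d} = 4.02% × √10 = 12.712%.
ES multiplier = φ(z)/(1−α) = 0.026674/0.01 = 2.667.
ES = 12.712% × 2.667 = 33.903%; on $40,000,000: $13,561,200.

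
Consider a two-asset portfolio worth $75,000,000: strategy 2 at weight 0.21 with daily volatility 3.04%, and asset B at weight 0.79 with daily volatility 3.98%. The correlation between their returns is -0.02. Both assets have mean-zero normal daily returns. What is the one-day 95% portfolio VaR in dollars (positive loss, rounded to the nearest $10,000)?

$3,940,000

σ_p² = 0.21²·3.04² + 0.79²·3.98² + 2·-0.02·0.21·0.79·3.04·3.98 = 10.2133 (%²).
σ_p = √10.2133 = 3.196%.
At 95%, z = 1.645.
VaR = 1.645 × 3.196% = 5.257%; on $75,000,000 that is $3,942,750.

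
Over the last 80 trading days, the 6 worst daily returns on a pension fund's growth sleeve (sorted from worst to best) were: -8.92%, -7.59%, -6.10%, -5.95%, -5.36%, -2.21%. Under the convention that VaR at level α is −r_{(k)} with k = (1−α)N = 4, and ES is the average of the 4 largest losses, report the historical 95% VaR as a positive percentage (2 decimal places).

k = 4; the 4th lowest return is -5.95%, so VaR = 5.95%.

5.95%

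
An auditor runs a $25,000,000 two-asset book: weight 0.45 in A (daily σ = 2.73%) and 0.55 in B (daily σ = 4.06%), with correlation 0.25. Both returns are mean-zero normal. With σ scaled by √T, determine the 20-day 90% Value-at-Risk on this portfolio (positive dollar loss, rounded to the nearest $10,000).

$4,020,000

σ_p = √(0.45²·2.73² + 0.55²·4.06² + 2·0.25·0.45·0.55·2.73·4.06) = 2.805%.
σ_{20d} = 2.805% × √20 = 12.544%.
z(90%) = 1.282.
VaR = 1.282 × 12.544% = 16.081%; on $25,000,000 that is $4,020,250.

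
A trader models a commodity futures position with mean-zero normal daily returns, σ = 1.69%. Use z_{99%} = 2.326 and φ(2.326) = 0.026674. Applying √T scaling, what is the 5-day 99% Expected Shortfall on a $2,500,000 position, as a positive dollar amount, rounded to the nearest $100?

$252,000

σ_{5d} = 1.69% × √5 = 3.779%.
ES multiplier = φ(z)/(1−α) = 0.026674/0.01 = 2.667.
ES = 3.779% × 2.667 = 10.079%; on $2,500,000: $251,975.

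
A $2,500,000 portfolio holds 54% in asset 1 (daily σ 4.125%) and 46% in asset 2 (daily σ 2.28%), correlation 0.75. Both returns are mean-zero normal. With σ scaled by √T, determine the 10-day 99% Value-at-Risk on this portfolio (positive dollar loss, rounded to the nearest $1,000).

$569,000

σ_p = √(0.54²·4.125² + 0.46²·2.28² + 2·0.75·0.54·0.46·4.125·2.28) = 3.093%.
σ_{10d} = 3.093% × √10 = 9.781%.
z(99%) = 2.326.
VaR = 2.326 × 9.781% = 22.751%; on $2,500,000 that is $568,775.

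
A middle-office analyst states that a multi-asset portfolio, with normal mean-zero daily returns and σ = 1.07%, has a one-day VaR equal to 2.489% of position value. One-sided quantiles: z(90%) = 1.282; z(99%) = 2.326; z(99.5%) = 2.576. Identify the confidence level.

99%

Implied z = VaR/σ = 2.489 / 1.07 = 2.326.
This matches z(99%) = 2.326.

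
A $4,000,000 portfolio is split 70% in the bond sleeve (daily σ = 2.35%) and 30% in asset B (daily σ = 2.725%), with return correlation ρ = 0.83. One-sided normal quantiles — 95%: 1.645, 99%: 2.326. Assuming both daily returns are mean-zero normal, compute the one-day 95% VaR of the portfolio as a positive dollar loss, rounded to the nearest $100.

σ_p² = 0.7²·2.35² + 0.3²·2.725² + 2·0.83·0.7·0.3·2.35·2.725 = 5.6067 (%²).
σ_p = √5.6067 = 2.368%.
VaR = 1.645 × 2.368% = 3.895%; on $4,000,000 that is $155,800.

$155,800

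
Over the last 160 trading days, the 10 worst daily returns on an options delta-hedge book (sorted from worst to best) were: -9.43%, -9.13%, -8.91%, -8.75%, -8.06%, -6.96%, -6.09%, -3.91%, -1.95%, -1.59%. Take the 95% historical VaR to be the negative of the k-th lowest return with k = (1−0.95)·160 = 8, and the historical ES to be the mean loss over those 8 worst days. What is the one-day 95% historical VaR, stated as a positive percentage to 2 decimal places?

k = 8; the 8th lowest return is -3.91%, so VaR = 3.91%.

3.91%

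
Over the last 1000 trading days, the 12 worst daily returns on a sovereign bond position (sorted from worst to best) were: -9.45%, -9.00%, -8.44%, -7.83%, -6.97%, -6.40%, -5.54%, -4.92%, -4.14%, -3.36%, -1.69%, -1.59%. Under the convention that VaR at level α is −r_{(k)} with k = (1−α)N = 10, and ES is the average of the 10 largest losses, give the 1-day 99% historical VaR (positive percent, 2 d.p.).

3.36%

k = 10; the 10th lowest return is -3.36%, so VaR = 3.36%.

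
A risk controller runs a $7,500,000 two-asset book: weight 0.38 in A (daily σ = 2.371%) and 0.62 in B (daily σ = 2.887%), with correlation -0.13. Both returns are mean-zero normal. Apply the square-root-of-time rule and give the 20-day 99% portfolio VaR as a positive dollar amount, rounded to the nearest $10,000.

σ_p = √(0.38²·2.371² + 0.62²·2.887² + 2·-0.13·0.38·0.62·2.371·2.887) = 1.896%.
σ_{20d} = 1.896% × √20 = 8.479%.
z(99%) = 2.326.
VaR = 2.326 × 8.479% = 19.722%; on $7,500,000 that is $1,479,150.

$1,480,000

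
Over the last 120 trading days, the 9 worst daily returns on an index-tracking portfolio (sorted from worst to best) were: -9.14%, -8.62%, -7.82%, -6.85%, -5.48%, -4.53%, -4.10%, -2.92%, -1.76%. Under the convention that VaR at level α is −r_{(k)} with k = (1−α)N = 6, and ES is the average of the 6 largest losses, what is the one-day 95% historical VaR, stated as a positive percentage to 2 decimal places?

4.53%

k = 6; the 6th lowest return is -4.53%, so VaR = 4.53%.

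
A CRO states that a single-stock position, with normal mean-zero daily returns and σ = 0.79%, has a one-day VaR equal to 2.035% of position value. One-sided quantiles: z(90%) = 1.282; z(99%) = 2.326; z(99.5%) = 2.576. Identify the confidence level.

99.5%

Implied z = VaR/σ = 2.035 / 0.79 = 2.576.
This matches z(99.5%) = 2.576.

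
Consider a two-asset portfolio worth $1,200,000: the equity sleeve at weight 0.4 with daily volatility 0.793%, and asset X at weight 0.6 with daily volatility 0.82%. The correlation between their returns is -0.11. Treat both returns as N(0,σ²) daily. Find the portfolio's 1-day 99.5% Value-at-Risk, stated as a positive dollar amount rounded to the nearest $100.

$17,200

σ_p² = 0.4²·0.793² + 0.6²·0.82² + 2·-0.11·0.4·0.6·0.793·0.82 = 0.3083 (%²).
σ_p = √0.3083 = 0.555%.
At 99.5%, z = 2.576.
VaR = 2.576 × 0.555% = 1.430%; on $1,200,000 that is $17,160.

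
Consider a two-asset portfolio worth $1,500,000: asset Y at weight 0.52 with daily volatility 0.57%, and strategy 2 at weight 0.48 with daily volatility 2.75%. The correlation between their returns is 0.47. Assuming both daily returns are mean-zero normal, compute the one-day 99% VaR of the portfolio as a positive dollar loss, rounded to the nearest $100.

$51,700

σ_p² = 0.52²·0.57² + 0.48²·2.75² + 2·0.47·0.52·0.48·0.57·2.75 = 2.1980 (%²).
σ_p = √2.1980 = 1.483%.
At 99%, z = 2.326.
VaR = 2.326 × 1.483% = 3.449%; on $1,500,000 that is $51,735.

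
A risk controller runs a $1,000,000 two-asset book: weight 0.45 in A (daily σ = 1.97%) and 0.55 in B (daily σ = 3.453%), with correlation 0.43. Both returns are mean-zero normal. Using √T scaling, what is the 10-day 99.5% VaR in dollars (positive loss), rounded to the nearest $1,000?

σ_p = √(0.45²·1.97² + 0.55²·3.453² + 2·0.43·0.45·0.55·1.97·3.453) = 2.417%.
σ_{10d} = 2.417% × √10 = 7.643%.
z(99.5%) = 2.576.
VaR = 2.576 × 7.643% = 19.688%; on $1,000,000 that is $196,880.

$197,000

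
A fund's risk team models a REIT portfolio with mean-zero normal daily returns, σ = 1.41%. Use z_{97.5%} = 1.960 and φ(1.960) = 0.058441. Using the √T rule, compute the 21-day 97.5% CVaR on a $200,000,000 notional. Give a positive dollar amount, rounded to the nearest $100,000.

σ_{21d} = 1.41% × √21 = 6.461%.
ES multiplier = φ(z)/(1−α) = 0.058441/0.025 = 2.338.
ES = 6.461% × 2.338 = 15.106%; on $200,000,000: $30,212,000.

$30,200,000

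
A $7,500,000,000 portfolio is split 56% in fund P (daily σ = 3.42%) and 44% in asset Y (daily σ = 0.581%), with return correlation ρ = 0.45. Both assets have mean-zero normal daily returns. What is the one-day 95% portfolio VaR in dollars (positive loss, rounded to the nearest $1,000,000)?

σ_p² = 0.56²·3.42² + 0.44²·0.581² + 2·0.45·0.56·0.44·3.42·0.581 = 4.1740 (%²).
σ_p = √4.1740 = 2.043%.
At 95%, z = 1.645.
VaR = 1.645 × 2.043% = 3.361%; on $7,500,000,000 that is $252,075,000.

$252,000,000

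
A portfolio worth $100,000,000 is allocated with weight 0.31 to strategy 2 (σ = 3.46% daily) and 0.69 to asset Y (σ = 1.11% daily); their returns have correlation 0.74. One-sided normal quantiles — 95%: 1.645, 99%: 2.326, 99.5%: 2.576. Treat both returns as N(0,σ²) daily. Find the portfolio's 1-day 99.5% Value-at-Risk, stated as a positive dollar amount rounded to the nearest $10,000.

$4,430,000

σ_p² = 0.31²·3.46² + 0.69²·1.11² + 2·0.74·0.31·0.69·3.46·1.11 = 2.9529 (%²).
σ_p = √2.9529 = 1.718%.
VaR = 2.576 × 1.718% = 4.426%; on $100,000,000 that is $4,426,000.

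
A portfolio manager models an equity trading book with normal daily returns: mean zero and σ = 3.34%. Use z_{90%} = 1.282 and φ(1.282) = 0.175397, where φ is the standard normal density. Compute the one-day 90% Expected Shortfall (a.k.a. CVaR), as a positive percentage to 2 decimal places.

Tail multiplier: φ(z)/(1−α) = 0.175397 / 0.1 = 1.754.
ES = 3.34% × 1.754 = 5.858%.

5.86%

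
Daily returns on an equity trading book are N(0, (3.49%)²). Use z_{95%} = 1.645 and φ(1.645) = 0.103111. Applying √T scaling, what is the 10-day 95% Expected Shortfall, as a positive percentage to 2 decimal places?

σ_{10d} = 3.49% × √10 = 11.036%.
ES multiplier = φ(z)/(1−α) = 0.103111/0.05 = 2.062.
ES = 11.036% × 2.062 = 22.756%.

22.76%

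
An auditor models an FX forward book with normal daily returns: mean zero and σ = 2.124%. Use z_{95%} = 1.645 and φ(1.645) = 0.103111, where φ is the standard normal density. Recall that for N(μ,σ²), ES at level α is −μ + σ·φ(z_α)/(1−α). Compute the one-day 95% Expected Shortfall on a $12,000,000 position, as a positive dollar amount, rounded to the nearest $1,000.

$526,000

Tail multiplier: φ(z)/(1−α) = 0.103111 / 0.05 = 2.062.
ES = 2.124% × 2.062 = 4.380%.
On $12,000,000: 0.04380 × $12,000,000 = $525,600.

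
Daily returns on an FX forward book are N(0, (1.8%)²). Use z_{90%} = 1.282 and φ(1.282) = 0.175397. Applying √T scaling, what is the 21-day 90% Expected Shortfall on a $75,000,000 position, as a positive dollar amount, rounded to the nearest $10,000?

$10,850,000

σ_{21d} = 1.8% × √21 = 8.249%.
ES multiplier = φ(z)/(1−α) = 0.175397/0.1 = 1.754.
ES = 8.249% × 1.754 = 14.469%; on $75,000,000: $10,851,750.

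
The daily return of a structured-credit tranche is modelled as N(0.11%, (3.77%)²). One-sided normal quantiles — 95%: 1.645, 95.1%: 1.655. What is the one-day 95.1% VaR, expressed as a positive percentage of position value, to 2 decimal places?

6.13%

VaR = −μ + z·σ = −(0.11%) + 1.655 × 3.77% = 6.129%.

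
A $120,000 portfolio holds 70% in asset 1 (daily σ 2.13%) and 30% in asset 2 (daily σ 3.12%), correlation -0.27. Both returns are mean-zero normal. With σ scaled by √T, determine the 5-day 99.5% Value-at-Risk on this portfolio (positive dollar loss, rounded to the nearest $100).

σ_p = √(0.7²·2.13² + 0.3²·3.12² + 2·-0.27·0.7·0.3·2.13·3.12) = 1.532%.
σ_{5d} = 1.532% × √5 = 3.426%.
z(99.5%) = 2.576.
VaR = 2.576 × 3.426% = 8.825%; on $120,000 that is $10,590.

$10,600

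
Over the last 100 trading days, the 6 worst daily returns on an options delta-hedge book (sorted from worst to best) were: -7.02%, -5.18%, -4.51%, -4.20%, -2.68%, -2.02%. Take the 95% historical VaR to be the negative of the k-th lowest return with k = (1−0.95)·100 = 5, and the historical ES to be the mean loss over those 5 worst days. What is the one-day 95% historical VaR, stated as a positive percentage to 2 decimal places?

k = 5; the 5th lowest return is -2.68%, so VaR = 2.68%.

2.68%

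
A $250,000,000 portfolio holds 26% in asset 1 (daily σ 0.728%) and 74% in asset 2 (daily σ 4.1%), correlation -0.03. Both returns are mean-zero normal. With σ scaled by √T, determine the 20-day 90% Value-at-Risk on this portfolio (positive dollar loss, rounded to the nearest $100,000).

σ_p = √(0.26²·0.728² + 0.74²·4.1² + 2·-0.03·0.26·0.74·0.728·4.1) = 3.034%.
σ_{20d} = 3.034% × √20 = 13.568%.
z(90%) = 1.282.
VaR = 1.282 × 13.568% = 17.394%; on $250,000,000 that is $43,485,000.

$43,500,000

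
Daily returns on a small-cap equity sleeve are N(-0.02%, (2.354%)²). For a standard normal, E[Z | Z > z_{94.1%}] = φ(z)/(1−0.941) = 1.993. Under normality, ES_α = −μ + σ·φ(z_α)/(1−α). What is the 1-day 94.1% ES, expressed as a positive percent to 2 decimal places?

4.71%

ES = −(-0.02%) + 2.354% × 1.993 = 4.712%.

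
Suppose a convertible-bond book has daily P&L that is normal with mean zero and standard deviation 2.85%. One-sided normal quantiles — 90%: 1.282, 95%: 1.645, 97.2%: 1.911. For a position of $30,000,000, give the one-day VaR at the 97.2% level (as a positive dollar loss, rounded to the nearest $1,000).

VaR = z·σ = 1.911 × 2.85% = 5.446%.
On $30,000,000: 0.05446 × $30,000,000 = $1,633,800.

$1,634,000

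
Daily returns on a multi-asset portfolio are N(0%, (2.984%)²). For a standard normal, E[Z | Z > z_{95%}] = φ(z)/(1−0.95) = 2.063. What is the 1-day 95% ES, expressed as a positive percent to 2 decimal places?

ES = 2.984% × 2.063 = 6.156%.

6.16%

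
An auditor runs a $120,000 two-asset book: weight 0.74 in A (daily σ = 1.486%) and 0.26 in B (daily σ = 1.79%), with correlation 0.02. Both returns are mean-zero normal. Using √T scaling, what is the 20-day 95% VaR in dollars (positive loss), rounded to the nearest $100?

σ_p = √(0.74²·1.486² + 0.26²·1.79² + 2·0.02·0.74·0.26·1.486·1.79) = 1.203%.
σ_{20d} = 1.203% × √20 = 5.380%.
z(95%) = 1.645.
VaR = 1.645 × 5.380% = 8.850%; on $120,000 that is $10,620.

$10,600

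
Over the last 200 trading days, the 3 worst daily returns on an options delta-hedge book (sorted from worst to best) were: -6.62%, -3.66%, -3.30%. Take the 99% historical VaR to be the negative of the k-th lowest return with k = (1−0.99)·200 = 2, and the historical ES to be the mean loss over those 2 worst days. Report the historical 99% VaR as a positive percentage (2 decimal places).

k = 2; the 2nd lowest return is -3.66%, so VaR = 3.66%.

3.66%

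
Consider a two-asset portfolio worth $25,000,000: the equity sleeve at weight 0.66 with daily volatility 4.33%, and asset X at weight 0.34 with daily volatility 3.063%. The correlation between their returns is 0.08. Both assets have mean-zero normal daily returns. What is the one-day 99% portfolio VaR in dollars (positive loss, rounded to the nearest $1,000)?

$1,814,000

σ_p² = 0.66²·4.33² + 0.34²·3.063² + 2·0.08·0.66·0.34·4.33·3.063 = 9.7278 (%²).
σ_p = √9.7278 = 3.119%.
At 99%, z = 2.326.
VaR = 2.326 × 3.119% = 7.255%; on $25,000,000 that is $1,813,750.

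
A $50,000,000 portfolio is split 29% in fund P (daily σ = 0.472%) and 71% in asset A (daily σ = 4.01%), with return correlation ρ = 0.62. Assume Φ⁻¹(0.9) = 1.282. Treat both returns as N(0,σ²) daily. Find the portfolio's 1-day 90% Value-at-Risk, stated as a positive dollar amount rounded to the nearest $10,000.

σ_p² = 0.29²·0.472² + 0.71²·4.01² + 2·0.62·0.29·0.71·0.472·4.01 = 8.6080 (%²).
σ_p = √8.6080 = 2.934%.
VaR = 1.282 × 2.934% = 3.761%; on $50,000,000 that is $1,880,500.

$1,880,000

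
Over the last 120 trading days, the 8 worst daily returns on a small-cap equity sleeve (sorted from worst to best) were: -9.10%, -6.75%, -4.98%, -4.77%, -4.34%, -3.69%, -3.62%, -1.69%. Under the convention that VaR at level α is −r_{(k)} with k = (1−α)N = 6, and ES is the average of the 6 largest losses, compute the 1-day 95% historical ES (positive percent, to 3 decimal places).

5.605%

The 6 worst returns sum to -33.63%.
ES = −(-33.63%) / 6 = 5.605%.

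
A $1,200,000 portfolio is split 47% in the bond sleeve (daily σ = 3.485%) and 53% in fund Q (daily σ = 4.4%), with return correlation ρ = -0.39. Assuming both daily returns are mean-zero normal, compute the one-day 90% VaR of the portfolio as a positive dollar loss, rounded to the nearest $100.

$34,900

σ_p² = 0.47²·3.485² + 0.53²·4.4² + 2·-0.39·0.47·0.53·3.485·4.4 = 5.1417 (%²).
σ_p = √5.1417 = 2.268%.
At 90%, z = 1.282.
VaR = 1.282 × 2.268% = 2.908%; on $1,200,000 that is $34,896.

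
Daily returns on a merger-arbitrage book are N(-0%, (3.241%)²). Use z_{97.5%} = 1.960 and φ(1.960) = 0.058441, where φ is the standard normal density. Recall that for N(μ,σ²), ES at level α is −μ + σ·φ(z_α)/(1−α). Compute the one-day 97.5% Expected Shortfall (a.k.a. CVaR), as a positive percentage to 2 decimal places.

7.58%

Tail multiplier: φ(z)/(1−α) = 0.058441 / 0.025 = 2.338.
ES = 3.241% × 2.338 = 7.577%.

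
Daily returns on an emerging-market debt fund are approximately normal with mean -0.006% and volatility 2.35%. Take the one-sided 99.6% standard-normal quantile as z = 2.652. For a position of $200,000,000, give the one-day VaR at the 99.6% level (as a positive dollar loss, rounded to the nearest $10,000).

VaR = −μ + z·σ = −(-0.006%) + 2.652 × 2.35% = 6.238%.
On $200,000,000: 0.06238 × $200,000,000 = $12,476,000.

$12,480,000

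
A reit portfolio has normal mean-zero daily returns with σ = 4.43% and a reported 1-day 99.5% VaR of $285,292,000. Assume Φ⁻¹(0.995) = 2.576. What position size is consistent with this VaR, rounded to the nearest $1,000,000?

VaR as a fraction of value: z·σ = 2.576 × 4.43% = 11.4117%.
Position = $285,292,000 / 0.114117 = $2,500,000,000.

$2,500,000,000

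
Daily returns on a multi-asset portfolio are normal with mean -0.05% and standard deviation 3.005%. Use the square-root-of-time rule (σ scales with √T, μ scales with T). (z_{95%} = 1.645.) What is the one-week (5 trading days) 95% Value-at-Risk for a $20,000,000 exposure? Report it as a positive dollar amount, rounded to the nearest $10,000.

$2,260,000

σ_{5d} = 3.005% × √5 = 6.719%; μ_{5d} = 5 × -0.05% = -0.250%.
VaR = −(-0.250%) + 1.645 × 6.719% = 11.303%.
On $20,000,000: 0.11303 × $20,000,000 = $2,260,600.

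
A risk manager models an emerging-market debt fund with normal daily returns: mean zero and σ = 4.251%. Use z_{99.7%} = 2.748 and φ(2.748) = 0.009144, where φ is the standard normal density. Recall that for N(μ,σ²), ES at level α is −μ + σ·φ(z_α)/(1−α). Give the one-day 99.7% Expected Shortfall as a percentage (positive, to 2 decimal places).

12.96%

Tail multiplier: φ(z)/(1−α) = 0.009144 / 0.003 = 3.048.
ES = 4.251% × 3.048 = 12.957%.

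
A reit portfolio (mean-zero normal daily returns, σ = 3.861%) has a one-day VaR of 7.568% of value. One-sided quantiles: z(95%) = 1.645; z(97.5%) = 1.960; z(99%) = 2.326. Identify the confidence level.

Implied z = VaR/σ = 7.568 / 3.861 = 1.960.
This matches z(97.5%) = 1.960.

97.5%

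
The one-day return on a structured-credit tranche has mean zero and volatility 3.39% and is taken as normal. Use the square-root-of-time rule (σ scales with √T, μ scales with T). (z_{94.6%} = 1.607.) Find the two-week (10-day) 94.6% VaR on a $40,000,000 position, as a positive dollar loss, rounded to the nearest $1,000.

$6,891,000

σ_{10d} = 3.39% × √10 = 10.720%.
VaR = 1.607 × 10.720% = 17.227%.
On $40,000,000: 0.17227 × $40,000,000 = $6,890,800.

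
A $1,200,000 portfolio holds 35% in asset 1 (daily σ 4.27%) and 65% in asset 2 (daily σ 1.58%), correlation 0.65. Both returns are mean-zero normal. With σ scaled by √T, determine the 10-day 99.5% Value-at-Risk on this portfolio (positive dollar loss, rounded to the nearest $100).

σ_p = √(0.35²·4.27² + 0.65²·1.58² + 2·0.65·0.35·0.65·4.27·1.58) = 2.299%.
σ_{10d} = 2.299% × √10 = 7.270%.
z(99.5%) = 2.576.
VaR = 2.576 × 7.270% = 18.728%; on $1,200,000 that is $224,736.

$224,700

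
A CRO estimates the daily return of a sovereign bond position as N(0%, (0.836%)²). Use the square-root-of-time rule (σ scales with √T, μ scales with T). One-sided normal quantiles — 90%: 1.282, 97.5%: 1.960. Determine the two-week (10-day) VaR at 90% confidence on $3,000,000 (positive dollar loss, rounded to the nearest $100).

σ_{10d} = 0.836% × √10 = 2.644%.
VaR = 1.282 × 2.644% = 3.390%.
On $3,000,000: 0.03390 × $3,000,000 = $101,700.

$101,700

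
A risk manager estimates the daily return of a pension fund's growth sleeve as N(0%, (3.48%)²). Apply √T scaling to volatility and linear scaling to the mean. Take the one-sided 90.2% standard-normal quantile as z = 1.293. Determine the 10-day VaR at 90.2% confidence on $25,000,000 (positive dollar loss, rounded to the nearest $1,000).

$3,557,000

σ_{10d} = 3.48% × √10 = 11.005%.
VaR = 1.293 × 11.005% = 14.229%.
On $25,000,000: 0.14229 × $25,000,000 = $3,557,250.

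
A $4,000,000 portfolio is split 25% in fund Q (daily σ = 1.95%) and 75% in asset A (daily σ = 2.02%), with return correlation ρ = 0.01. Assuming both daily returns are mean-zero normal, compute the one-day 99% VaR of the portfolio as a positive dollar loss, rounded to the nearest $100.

$148,500

σ_p² = 0.25²·1.95² + 0.75²·2.02² + 2·0.01·0.25·0.75·1.95·2.02 = 2.5477 (%²).
σ_p = √2.5477 = 1.596%.
At 99%, z = 2.326.
VaR = 2.326 × 1.596% = 3.712%; on $4,000,000 that is $148,480.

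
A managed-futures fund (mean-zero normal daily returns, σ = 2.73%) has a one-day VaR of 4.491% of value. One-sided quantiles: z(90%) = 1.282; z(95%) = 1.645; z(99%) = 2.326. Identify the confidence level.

Implied z = VaR/σ = 4.491 / 2.73 = 1.645.
This matches z(95%) = 1.645.

95%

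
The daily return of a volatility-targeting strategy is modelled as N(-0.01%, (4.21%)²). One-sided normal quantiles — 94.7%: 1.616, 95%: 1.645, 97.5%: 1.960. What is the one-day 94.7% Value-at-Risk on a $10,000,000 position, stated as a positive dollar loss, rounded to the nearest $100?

$681,300

VaR = −μ + z·σ = −(-0.01%) + 1.616 × 4.21% = 6.813%.
On $10,000,000: 0.06813 × $10,000,000 = $681,300.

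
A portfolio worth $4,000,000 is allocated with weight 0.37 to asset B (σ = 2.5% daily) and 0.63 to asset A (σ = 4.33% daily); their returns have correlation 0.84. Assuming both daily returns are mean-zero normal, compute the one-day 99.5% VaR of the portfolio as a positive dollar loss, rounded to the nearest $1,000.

σ_p² = 0.37²·2.5² + 0.63²·4.33² + 2·0.84·0.37·0.63·2.5·4.33 = 12.5362 (%²).
σ_p = √12.5362 = 3.541%.
At 99.5%, z = 2.576.
VaR = 2.576 × 3.541% = 9.122%; on $4,000,000 that is $364,880.

$365,000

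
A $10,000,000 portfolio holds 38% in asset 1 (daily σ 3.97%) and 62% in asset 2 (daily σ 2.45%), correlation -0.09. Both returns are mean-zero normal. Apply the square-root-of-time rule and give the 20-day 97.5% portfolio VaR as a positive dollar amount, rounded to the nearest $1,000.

σ_p = √(0.38²·3.97² + 0.62²·2.45² + 2·-0.09·0.38·0.62·3.97·2.45) = 2.042%.
σ_{20d} = 2.042% × √20 = 9.132%.
z(97.5%) = 1.960.
VaR = 1.960 × 9.132% = 17.899%; on $10,000,000 that is $1,789,900.

$1,790,000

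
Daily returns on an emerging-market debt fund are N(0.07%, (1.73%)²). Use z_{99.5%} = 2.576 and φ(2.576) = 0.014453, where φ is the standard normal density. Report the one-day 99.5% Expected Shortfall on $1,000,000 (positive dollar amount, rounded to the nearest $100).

$49,300

Tail multiplier: φ(z)/(1−α) = 0.014453 / 0.005 = 2.891.
ES = −(0.07%) + 1.73% × 2.891 = 4.931%.
On $1,000,000: 0.04931 × $1,000,000 = $49,310.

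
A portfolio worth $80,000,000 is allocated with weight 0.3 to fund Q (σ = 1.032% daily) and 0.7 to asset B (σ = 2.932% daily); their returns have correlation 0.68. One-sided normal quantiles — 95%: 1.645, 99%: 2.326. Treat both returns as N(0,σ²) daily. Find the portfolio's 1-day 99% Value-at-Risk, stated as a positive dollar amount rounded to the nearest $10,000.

$4,230,000

σ_p² = 0.3²·1.032² + 0.7²·2.932² + 2·0.68·0.3·0.7·1.032·2.932 = 5.1724 (%²).
σ_p = √5.1724 = 2.274%.
VaR = 2.326 × 2.274% = 5.289%; on $80,000,000 that is $4,231,200.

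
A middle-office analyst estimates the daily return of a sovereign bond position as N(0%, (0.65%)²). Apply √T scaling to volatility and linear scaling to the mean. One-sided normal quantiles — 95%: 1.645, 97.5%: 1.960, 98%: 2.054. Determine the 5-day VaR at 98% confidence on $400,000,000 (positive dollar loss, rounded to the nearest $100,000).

$11,900,000

σ_{5d} = 0.65% × √5 = 1.453%.
VaR = 2.054 × 1.453% = 2.984%.
On $400,000,000: 0.02984 × $400,000,000 = $11,936,000.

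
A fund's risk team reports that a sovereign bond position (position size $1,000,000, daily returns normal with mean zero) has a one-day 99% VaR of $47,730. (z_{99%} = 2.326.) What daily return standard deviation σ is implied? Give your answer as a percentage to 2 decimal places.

VaR as a fraction: $47,730 / $1,000,000 = 4.773%.
σ = VaR / z = 4.773% / 2.326 = 2.052%.

2.05%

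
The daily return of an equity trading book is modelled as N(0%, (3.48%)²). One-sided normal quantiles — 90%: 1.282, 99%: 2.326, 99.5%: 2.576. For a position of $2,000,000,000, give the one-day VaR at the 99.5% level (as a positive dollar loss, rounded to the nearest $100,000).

VaR = z·σ = 2.576 × 3.48% = 8.964%.
On $2,000,000,000: 0.08964 × $2,000,000,000 = $179,280,000.

$179,300,000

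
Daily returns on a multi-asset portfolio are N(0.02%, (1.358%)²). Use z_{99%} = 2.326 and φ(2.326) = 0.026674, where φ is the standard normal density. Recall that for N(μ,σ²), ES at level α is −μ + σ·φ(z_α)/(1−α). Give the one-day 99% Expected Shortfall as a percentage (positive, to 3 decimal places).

3.602%

Tail multiplier: φ(z)/(1−α) = 0.026674 / 0.01 = 2.667.
ES = −(0.02%) + 1.358% × 2.667 = 3.602%.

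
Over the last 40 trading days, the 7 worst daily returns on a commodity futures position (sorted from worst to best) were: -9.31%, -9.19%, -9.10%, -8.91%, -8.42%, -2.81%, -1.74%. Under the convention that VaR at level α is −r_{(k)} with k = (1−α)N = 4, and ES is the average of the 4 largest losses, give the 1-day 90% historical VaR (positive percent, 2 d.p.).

8.91%

k = 4; the 4th lowest return is -8.91%, so VaR = 8.91%.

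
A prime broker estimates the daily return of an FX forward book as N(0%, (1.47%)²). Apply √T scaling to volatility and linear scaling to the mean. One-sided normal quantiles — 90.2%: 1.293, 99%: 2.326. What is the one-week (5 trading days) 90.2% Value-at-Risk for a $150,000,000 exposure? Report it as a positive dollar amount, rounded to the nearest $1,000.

$6,375,000

σ_{5d} = 1.47% × √5 = 3.287%.
VaR = 1.293 × 3.287% = 4.250%.
On $150,000,000: 0.04250 × $150,000,000 = $6,375,000.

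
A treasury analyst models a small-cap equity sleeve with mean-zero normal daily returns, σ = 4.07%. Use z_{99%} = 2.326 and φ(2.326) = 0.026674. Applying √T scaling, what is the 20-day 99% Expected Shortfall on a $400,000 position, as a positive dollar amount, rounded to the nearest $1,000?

σ_{20d} = 4.07% × √20 = 18.202%.
ES multiplier = φ(z)/(1−α) = 0.026674/0.01 = 2.667.
ES = 18.202% × 2.667 = 48.545%; on $400,000: $194,180.

$194,000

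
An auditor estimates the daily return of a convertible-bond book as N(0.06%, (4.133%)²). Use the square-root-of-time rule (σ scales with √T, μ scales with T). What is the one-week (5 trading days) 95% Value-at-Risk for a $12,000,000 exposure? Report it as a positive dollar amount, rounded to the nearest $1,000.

At 95%, z = 1.645.
σ_{5d} = 4.133% × √5 = 9.242%; μ_{5d} = 5 × 0.06% = 0.300%.
VaR = −(0.300%) + 1.645 × 9.242% = 14.903%.
On $12,000,000: 0.14903 × $12,000,000 = $1,788,360.

$1,788,000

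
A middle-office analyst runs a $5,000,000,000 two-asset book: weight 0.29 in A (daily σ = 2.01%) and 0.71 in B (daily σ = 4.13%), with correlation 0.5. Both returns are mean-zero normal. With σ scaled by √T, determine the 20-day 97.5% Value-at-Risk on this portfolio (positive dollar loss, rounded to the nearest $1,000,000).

σ_p = √(0.29²·2.01² + 0.71²·4.13² + 2·0.5·0.29·0.71·2.01·4.13) = 3.263%.
σ_{20d} = 3.263% × √20 = 14.593%.
z(97.5%) = 1.960.
VaR = 1.960 × 14.593% = 28.602%; on $5,000,000,000 that is $1,430,100,000.

$1,430,000,000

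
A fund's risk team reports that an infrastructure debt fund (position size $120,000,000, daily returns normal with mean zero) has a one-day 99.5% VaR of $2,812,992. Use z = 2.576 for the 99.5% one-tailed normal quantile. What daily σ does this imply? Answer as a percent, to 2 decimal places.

VaR as a fraction: $2,812,992 / $120,000,000 = 2.344%.
σ = VaR / z = 2.344% / 2.576 = 0.910%.

0.91%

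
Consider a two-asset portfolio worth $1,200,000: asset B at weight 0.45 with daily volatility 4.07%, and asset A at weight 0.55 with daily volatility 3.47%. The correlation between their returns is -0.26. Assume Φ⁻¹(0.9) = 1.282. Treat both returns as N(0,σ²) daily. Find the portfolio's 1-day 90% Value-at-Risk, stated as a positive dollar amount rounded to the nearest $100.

σ_p² = 0.45²·4.07² + 0.55²·3.47² + 2·-0.26·0.45·0.55·4.07·3.47 = 5.1791 (%²).
σ_p = √5.1791 = 2.276%.
VaR = 1.282 × 2.276% = 2.918%; on $1,200,000 that is $35,016.

$35,000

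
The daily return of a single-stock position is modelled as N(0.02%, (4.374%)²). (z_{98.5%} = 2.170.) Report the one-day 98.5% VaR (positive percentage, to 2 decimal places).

9.47%

VaR = −μ + z·σ = −(0.02%) + 2.170 × 4.374% = 9.472%.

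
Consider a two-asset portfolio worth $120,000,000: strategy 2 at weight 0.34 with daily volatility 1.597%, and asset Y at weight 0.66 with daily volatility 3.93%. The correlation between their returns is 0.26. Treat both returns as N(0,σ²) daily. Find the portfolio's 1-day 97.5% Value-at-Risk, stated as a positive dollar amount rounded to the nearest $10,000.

$6,550,000

σ_p² = 0.34²·1.597² + 0.66²·3.93² + 2·0.26·0.34·0.66·1.597·3.93 = 7.7550 (%²).
σ_p = √7.7550 = 2.785%.
At 97.5%, z = 1.960.
VaR = 1.960 × 2.785% = 5.459%; on $120,000,000 that is $6,550,800.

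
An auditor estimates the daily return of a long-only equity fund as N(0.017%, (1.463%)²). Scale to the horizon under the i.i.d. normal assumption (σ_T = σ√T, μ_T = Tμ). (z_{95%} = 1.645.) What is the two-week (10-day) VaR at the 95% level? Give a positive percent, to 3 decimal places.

7.440%

σ_{10d} = 1.463% × √10 = 4.626%; μ_{10d} = 10 × 0.017% = 0.170%.
VaR = −(0.170%) + 1.645 × 4.626% = 7.440%.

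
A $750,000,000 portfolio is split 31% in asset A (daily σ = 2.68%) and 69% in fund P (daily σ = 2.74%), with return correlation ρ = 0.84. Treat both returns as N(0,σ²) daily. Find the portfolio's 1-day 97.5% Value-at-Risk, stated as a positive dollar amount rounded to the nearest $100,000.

σ_p² = 0.31²·2.68² + 0.69²·2.74² + 2·0.84·0.31·0.69·2.68·2.74 = 6.9034 (%²).
σ_p = √6.9034 = 2.627%.
At 97.5%, z = 1.960.
VaR = 1.960 × 2.627% = 5.149%; on $750,000,000 that is $38,617,500.

$38,600,000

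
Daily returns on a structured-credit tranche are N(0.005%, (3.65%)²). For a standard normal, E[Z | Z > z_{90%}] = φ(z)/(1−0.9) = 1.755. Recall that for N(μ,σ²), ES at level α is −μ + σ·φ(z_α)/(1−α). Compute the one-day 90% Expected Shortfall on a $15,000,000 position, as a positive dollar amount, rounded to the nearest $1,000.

$960,000

ES = −(0.005%) + 3.65% × 1.755 = 6.401%.
On $15,000,000: 0.06401 × $15,000,000 = $960,150.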